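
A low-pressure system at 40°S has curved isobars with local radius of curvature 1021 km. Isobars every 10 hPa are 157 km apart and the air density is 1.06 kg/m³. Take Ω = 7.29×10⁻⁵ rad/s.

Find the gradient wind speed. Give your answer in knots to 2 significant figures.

Coriolis parameter at 40°S:
f = 2Ω sin φ = 2 × 7.29×10⁻⁵ × sin 40° = 9.37×10⁻⁵ s⁻¹
Pressure gradient: |∂P/∂n| = 1000 Pa / 157000 m = 6.37×10⁻³ Pa/m
Geostrophic speed: V_g = |∂P/∂n|/(fρ) = 6.37×10⁻³/(9.37×10⁻⁵ × 1.06) = 64.1 m/s
Around a low, centrifugal force acts outward with Coriolis, so pressure-gradient force balances both:
(1/ρ)|∂P/∂n| = fV + V²/R  →  V² + fR·V − fR·V_g = 0
With fR = 9.37×10⁻⁵ × 1021×10³ m = 95.7 m/s:
V = [−fR + √((fR)² + 4 fR V_g)]/2 = [−95.7 + √(95.7² + 4×95.7×64.1)]/2 = 43.9 m/s
Subgeostrophic (V < V_g = 64.1 m/s), as expected around a low.
Converting: 43.9 m/s × 1.944 = 85 knots

85 knots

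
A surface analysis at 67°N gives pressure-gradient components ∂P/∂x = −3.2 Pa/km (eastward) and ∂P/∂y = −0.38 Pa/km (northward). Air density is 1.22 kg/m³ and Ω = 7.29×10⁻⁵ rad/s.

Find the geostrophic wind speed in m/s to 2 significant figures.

Coriolis parameter at 67°N:
f = 2Ω sin φ = 2 × 7.29×10⁻⁵ × sin 67° = 1.34×10⁻⁴ s⁻¹
Component geostrophic relations (x east, y north):
u_g = −(1/(fρ)) ∂P/∂y,  v_g = (1/(fρ)) ∂P/∂x
u_g = −(−0.38×10⁻³)/(1.34×10⁻⁴ × 1.22) = 2.32 m/s;  v_g = (−3.2×10⁻³)/(1.34×10⁻⁴ × 1.22) = −19.5 m/s
|V_g| = √(u_g² + v_g²) = 19.7 m/s

20 m/s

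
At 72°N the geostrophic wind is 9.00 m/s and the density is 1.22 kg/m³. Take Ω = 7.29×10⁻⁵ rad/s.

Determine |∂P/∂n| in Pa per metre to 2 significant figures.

Coriolis parameter at 72°N:
f = 2Ω sin φ = 2 × 7.29×10⁻⁵ × sin 72° = 1.39×10⁻⁴ s⁻¹
Geostrophic balance rearranged: |∂P/∂n| = f ρ V_g
|∂P/∂n| = 1.39×10⁻⁴ × 1.22 × 9.00 = 1.52×10⁻³ Pa/m

1.5×10⁻³ Pa/m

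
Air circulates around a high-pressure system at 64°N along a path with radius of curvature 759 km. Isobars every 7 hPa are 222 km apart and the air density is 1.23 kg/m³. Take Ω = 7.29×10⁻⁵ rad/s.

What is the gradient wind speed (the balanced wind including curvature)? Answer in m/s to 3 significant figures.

26.8 m/s

Coriolis parameter at 64°N:
f = 2Ω sin φ = 2 × 7.29×10⁻⁵ × sin 64° = 1.31×10⁻⁴ s⁻¹
Pressure gradient: |∂P/∂n| = 700 Pa / 222000 m = 3.15×10⁻³ Pa/m
Geostrophic speed: V_g = |∂P/∂n|/(fρ) = 3.15×10⁻³/(1.31×10⁻⁴ × 1.23) = 19.6 m/s
Around a high, pressure-gradient force acts outward with centrifugal, so Coriolis balances both:
fV = (1/ρ)|∂P/∂n| + V²/R  →  V² − fR·V + fR·V_g = 0
With fR = 1.31×10⁻⁴ × 759×10³ m = 99.5 m/s:
V = [fR − √((fR)² − 4 fR V_g)]/2 = [99.5 − √(99.5² − 4×99.5×19.6)]/2 = 26.8 m/s
Supergeostrophic (V > V_g = 19.6 m/s), as expected around a high.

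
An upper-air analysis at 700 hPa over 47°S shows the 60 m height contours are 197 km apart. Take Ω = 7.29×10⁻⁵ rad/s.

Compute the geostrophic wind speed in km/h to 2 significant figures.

Coriolis parameter at 47°S:
f = 2Ω sin φ = 2 × 7.29×10⁻⁵ × sin 47° = 1.07×10⁻⁴ s⁻¹
Height gradient: |∂Z/∂n| = 60 m / 197000 m = 3.05×10⁻⁴
On a pressure surface, geostrophic balance gives V_g = (g/f)|∂Z/∂n|:
V_g = 9.81 × 3.05×10⁻⁴ / 1.07×10⁻⁴ = 28.0 m/s
Converting: 28.0 m/s × 3.6 = 100 km/h

100 km/h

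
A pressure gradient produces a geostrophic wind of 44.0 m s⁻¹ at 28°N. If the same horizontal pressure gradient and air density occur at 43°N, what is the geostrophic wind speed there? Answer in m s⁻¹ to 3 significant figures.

30.3 m s⁻¹

With the same pressure gradient and density, V_g ∝ 1/f ∝ 1/sin φ.
V₂ = V₁ · sin φ₁ / sin φ₂ = 44.0 × sin 28° / sin 43°
V₂ = 44.0 × 0.4695/0.6820 = 30.3 m s⁻¹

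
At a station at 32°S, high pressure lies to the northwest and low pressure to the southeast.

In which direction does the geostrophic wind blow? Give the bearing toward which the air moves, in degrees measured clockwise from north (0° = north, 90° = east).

The pressure-gradient force points toward the southeast (bearing 135°).
Geostrophic balance: in the Southern Hemisphere the Coriolis force deflects motion to the left, so the geostrophic wind blows 90° to the left of the pressure-gradient force (low pressure on the right).
Rotating 135° by 90° counterclockwise gives 045° — the wind blows toward the northeast.

045°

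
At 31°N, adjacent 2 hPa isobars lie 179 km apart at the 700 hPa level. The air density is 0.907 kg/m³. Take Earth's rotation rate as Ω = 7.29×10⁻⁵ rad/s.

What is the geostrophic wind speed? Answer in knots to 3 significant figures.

Coriolis parameter at 31°N:
f = 2Ω sin φ = 2 × 7.29×10⁻⁵ × sin 31° = 7.51×10⁻⁵ s⁻¹
Pressure gradient: |∂P/∂n| = 200 Pa / 179000 m = 1.12×10⁻³ Pa/m
Geostrophic balance (pressure-gradient force = Coriolis force):
V_g = (1/(fρ)) |∂P/∂n| = 1.12×10⁻³ / (7.51×10⁻⁵ × 0.907) = 16.4 m/s
Converting: 16.4 m/s × 1.944 = 31.9 knots

31.9 knots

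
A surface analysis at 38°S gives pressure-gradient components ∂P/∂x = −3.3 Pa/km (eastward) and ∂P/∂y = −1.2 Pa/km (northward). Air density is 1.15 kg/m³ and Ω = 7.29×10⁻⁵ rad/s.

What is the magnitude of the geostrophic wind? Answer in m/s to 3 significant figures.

34.0 m/s

Coriolis parameter at 38°S:
f = 2Ω sin φ = 2 × 7.29×10⁻⁵ × sin 38° = 8.98×10⁻⁵ s⁻¹
In the Southern Hemisphere f is negative: f = −8.98×10⁻⁵ s⁻¹.
Component geostrophic relations (x east, y north):
u_g = −(1/(fρ)) ∂P/∂y,  v_g = (1/(fρ)) ∂P/∂x
u_g = −(−1.2×10⁻³)/(−8.98×10⁻⁵ × 1.15) = −11.6 m/s;  v_g = (−3.3×10⁻³)/(−8.98×10⁻⁵ × 1.15) = 32.0 m/s
|V_g| = √(u_g² + v_g²) = 34.0 m/s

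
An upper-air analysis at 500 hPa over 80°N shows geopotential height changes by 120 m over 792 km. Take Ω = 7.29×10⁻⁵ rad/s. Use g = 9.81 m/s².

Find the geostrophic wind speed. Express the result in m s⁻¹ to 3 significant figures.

Coriolis parameter at 80°N:
f = 2Ω sin φ = 2 × 7.29×10⁻⁵ × sin 80° = 1.44×10⁻⁴ s⁻¹
Height gradient: |∂Z/∂n| = 120 m / 792000 m = 1.52×10⁻⁴
On a pressure surface, geostrophic balance gives V_g = (g/f)|∂Z/∂n|:
V_g = 9.81 × 1.52×10⁻⁴ / 1.44×10⁻⁴ = 10.4 m/s

10.4 m s⁻¹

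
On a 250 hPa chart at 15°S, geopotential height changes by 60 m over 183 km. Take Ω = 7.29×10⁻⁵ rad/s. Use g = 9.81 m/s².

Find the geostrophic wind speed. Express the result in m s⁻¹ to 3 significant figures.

85.2 m s⁻¹

Coriolis parameter at 15°S:
f = 2Ω sin φ = 2 × 7.29×10⁻⁵ × sin 15° = 3.77×10⁻⁵ s⁻¹
Height gradient: |∂Z/∂n| = 60 m / 183000 m = 3.28×10⁻⁴
On a pressure surface, geostrophic balance gives V_g = (g/f)|∂Z/∂n|:
V_g = 9.81 × 3.28×10⁻⁴ / 3.77×10⁻⁵ = 85.2 m/s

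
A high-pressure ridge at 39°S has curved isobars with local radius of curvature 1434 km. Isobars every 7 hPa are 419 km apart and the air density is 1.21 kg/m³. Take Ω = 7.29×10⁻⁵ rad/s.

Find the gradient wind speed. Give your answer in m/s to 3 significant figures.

Coriolis parameter at 39°S:
f = 2Ω sin φ = 2 × 7.29×10⁻⁵ × sin 39° = 9.18×10⁻⁵ s⁻¹
Pressure gradient: |∂P/∂n| = 700 Pa / 419000 m = 1.67×10⁻³ Pa/m
Geostrophic speed: V_g = |∂P/∂n|/(fρ) = 1.67×10⁻³/(9.18×10⁻⁵ × 1.21) = 15.0 m/s
Around a high, pressure-gradient force acts outward with centrifugal, so Coriolis balances both:
fV = (1/ρ)|∂P/∂n| + V²/R  →  V² − fR·V + fR·V_g = 0
With fR = 9.18×10⁻⁵ × 1434×10³ m = 132 m/s:
V = [fR − √((fR)² − 4 fR V_g)]/2 = [132 − √(132² − 4×132×15)]/2 = 17.3 m/s
Supergeostrophic (V > V_g = 15 m/s), as expected around a high.

17.3 m/s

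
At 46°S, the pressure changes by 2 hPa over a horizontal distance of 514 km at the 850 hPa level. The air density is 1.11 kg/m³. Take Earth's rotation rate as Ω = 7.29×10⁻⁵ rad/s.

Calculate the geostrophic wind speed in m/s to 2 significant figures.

Coriolis parameter at 46°S:
f = 2Ω sin φ = 2 × 7.29×10⁻⁵ × sin 46° = 1.05×10⁻⁴ s⁻¹
Pressure gradient: |∂P/∂n| = 200 Pa / 514000 m = 3.89×10⁻⁴ Pa/m
Geostrophic balance (pressure-gradient force = Coriolis force):
V_g = (1/(fρ)) |∂P/∂n| = 3.89×10⁻⁴ / (1.05×10⁻⁴ × 1.11) = 3.34 m/s

3.3 m/s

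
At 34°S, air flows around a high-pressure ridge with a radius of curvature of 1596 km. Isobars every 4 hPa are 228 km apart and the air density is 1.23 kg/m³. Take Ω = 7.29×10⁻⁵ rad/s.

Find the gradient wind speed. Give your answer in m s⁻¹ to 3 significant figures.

Coriolis parameter at 34°S:
f = 2Ω sin φ = 2 × 7.29×10⁻⁵ × sin 34° = 8.15×10⁻⁵ s⁻¹
Pressure gradient: |∂P/∂n| = 400 Pa / 228000 m = 1.75×10⁻³ Pa/m
Geostrophic speed: V_g = |∂P/∂n|/(fρ) = 1.75×10⁻³/(8.15×10⁻⁵ × 1.23) = 17.5 m/s
Around a high, pressure-gradient force acts outward with centrifugal, so Coriolis balances both:
fV = (1/ρ)|∂P/∂n| + V²/R  →  V² − fR·V + fR·V_g = 0
With fR = 8.15×10⁻⁵ × 1596×10³ m = 130 m/s:
V = [fR − √((fR)² − 4 fR V_g)]/2 = [130 − √(130² − 4×130×17.5)]/2 = 20.8 m/s
Supergeostrophic (V > V_g = 17.5 m/s), as expected around a high.

20.8 m s⁻¹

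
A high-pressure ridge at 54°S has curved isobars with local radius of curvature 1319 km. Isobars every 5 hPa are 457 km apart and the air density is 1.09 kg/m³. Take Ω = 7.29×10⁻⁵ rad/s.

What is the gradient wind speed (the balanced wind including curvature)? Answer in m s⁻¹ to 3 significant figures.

Coriolis parameter at 54°S:
f = 2Ω sin φ = 2 × 7.29×10⁻⁵ × sin 54° = 1.18×10⁻⁴ s⁻¹
Pressure gradient: |∂P/∂n| = 500 Pa / 457000 m = 1.09×10⁻³ Pa/m
Geostrophic speed: V_g = |∂P/∂n|/(fρ) = 1.09×10⁻³/(1.18×10⁻⁴ × 1.09) = 8.51 m/s
Around a high, pressure-gradient force acts outward with centrifugal, so Coriolis balances both:
fV = (1/ρ)|∂P/∂n| + V²/R  →  V² − fR·V + fR·V_g = 0
With fR = 1.18×10⁻⁴ × 1319×10³ m = 156 m/s:
V = [fR − √((fR)² − 4 fR V_g)]/2 = [156 − √(156² − 4×156×8.51)]/2 = 9.03 m/s
Supergeostrophic (V > V_g = 8.51 m/s), as expected around a high.

9.03 m s⁻¹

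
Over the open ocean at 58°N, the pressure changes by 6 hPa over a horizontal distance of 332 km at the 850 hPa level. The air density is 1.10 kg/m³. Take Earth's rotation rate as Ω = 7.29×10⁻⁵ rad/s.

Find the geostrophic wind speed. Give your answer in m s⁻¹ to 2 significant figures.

13 m s⁻¹

Coriolis parameter at 58°N:
f = 2Ω sin φ = 2 × 7.29×10⁻⁵ × sin 58° = 1.24×10⁻⁴ s⁻¹
Pressure gradient: |∂P/∂n| = 600 Pa / 332000 m = 1.81×10⁻³ Pa/m
Geostrophic balance (pressure-gradient force = Coriolis force):
V_g = (1/(fρ)) |∂P/∂n| = 1.81×10⁻³ / (1.24×10⁻⁴ × 1.10) = 13.3 m/s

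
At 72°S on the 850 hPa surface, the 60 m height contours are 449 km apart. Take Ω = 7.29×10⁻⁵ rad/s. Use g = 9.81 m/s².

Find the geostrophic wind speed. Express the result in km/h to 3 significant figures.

34.0 km/h

Coriolis parameter at 72°S:
f = 2Ω sin φ = 2 × 7.29×10⁻⁵ × sin 72° = 1.39×10⁻⁴ s⁻¹
Height gradient: |∂Z/∂n| = 60 m / 449000 m = 1.34×10⁻⁴
On a pressure surface, geostrophic balance gives V_g = (g/f)|∂Z/∂n|:
V_g = 9.81 × 1.34×10⁻⁴ / 1.39×10⁻⁴ = 9.45 m/s
Converting: 9.45 m/s × 3.6 = 34.0 km/h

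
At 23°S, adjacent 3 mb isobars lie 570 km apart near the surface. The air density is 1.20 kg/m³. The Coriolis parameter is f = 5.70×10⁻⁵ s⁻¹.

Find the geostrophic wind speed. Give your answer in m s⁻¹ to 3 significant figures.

7.69 m s⁻¹

Pressure gradient: |∂P/∂n| = 300 Pa / 570000 m = 5.26×10⁻⁴ Pa/m
Geostrophic balance (pressure-gradient force = Coriolis force):
V_g = (1/(fρ)) |∂P/∂n| = 5.26×10⁻⁴ / (5.70×10⁻⁵ × 1.20) = 7.69 m/s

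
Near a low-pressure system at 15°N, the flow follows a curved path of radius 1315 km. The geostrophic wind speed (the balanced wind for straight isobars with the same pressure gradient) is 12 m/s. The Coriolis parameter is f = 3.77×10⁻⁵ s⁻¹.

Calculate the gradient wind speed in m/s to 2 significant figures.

10.0 m/s

Around a low, centrifugal force acts outward with Coriolis, so pressure-gradient force balances both:
(1/ρ)|∂P/∂n| = fV + V²/R  →  V² + fR·V − fR·V_g = 0
With fR = 3.77×10⁻⁵ × 1315×10³ m = 49.6 m/s:
V = [−fR + √((fR)² + 4 fR V_g)]/2 = [−49.6 + √(49.6² + 4×49.6×12)]/2 = 9.99 m/s
Subgeostrophic (V < V_g = 12 m/s), as expected around a low.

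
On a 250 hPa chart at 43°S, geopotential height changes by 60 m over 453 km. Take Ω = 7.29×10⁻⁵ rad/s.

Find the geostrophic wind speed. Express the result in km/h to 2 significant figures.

Coriolis parameter at 43°S:
f = 2Ω sin φ = 2 × 7.29×10⁻⁵ × sin 43° = 9.94×10⁻⁵ s⁻¹
Height gradient: |∂Z/∂n| = 60 m / 453000 m = 1.32×10⁻⁴
On a pressure surface, geostrophic balance gives V_g = (g/f)|∂Z/∂n|:
V_g = 9.81 × 1.32×10⁻⁴ / 9.94×10⁻⁵ = 13.1 m/s
Converting: 13.1 m/s × 3.6 = 47 km/h

47 km/h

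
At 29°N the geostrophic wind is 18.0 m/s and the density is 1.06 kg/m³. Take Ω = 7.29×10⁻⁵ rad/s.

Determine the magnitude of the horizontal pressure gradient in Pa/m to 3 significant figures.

1.35×10⁻³ Pa/m

Coriolis parameter at 29°N:
f = 2Ω sin φ = 2 × 7.29×10⁻⁵ × sin 29° = 7.07×10⁻⁵ s⁻¹
Geostrophic balance rearranged: |∂P/∂n| = f ρ V_g
|∂P/∂n| = 7.07×10⁻⁵ × 1.06 × 18.0 = 1.35×10⁻³ Pa/m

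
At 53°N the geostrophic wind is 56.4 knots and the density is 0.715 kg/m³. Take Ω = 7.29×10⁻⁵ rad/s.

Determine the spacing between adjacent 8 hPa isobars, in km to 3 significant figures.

Coriolis parameter at 53°N:
f = 2Ω sin φ = 2 × 7.29×10⁻⁵ × sin 53° = 1.16×10⁻⁴ s⁻¹
Wind speed in SI: 56.4 knots = 29.0 m/s
Geostrophic balance rearranged: |∂P/∂n| = f ρ V_g
|∂P/∂n| = 1.16×10⁻⁴ × 0.715 × 29.0 = 2.42×10⁻³ Pa/m
Isobar spacing: Δn = ΔP/|∂P/∂n| = 800 Pa / 2.42×10⁻³ Pa/m = 331177 m ≈ 331 km

331 km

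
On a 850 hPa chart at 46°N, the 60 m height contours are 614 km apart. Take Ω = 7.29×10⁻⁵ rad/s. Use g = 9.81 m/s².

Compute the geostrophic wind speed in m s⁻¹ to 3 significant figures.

9.14 m s⁻¹

Coriolis parameter at 46°N:
f = 2Ω sin φ = 2 × 7.29×10⁻⁵ × sin 46° = 1.05×10⁻⁴ s⁻¹
Height gradient: |∂Z/∂n| = 60 m / 614000 m = 9.77×10⁻⁵
On a pressure surface, geostrophic balance gives V_g = (g/f)|∂Z/∂n|:
V_g = 9.81 × 9.77×10⁻⁵ / 1.05×10⁻⁴ = 9.14 m/s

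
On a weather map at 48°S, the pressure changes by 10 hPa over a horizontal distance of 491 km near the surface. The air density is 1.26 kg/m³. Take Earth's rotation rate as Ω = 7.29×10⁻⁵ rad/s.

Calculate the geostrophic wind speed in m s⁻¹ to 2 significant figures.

15 m s⁻¹

Coriolis parameter at 48°S:
f = 2Ω sin φ = 2 × 7.29×10⁻⁵ × sin 48° = 1.08×10⁻⁴ s⁻¹
Pressure gradient: |∂P/∂n| = 1000 Pa / 491000 m = 2.04×10⁻³ Pa/m
Geostrophic balance (pressure-gradient force = Coriolis force):
V_g = (1/(fρ)) |∂P/∂n| = 2.04×10⁻³ / (1.08×10⁻⁴ × 1.26) = 14.9 m/s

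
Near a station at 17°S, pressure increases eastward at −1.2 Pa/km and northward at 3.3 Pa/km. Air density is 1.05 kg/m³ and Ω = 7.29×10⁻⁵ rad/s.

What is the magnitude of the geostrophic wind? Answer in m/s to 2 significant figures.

Coriolis parameter at 17°S:
f = 2Ω sin φ = 2 × 7.29×10⁻⁵ × sin 17° = 4.26×10⁻⁵ s⁻¹
In the Southern Hemisphere f is negative: f = −4.26×10⁻⁵ s⁻¹.
Component geostrophic relations (x east, y north):
u_g = −(1/(fρ)) ∂P/∂y,  v_g = (1/(fρ)) ∂P/∂x
u_g = −(3.3×10⁻³)/(−4.26×10⁻⁵ × 1.05) = 73.7 m/s;  v_g = (−1.2×10⁻³)/(−4.26×10⁻⁵ × 1.05) = 26.8 m/s
|V_g| = √(u_g² + v_g²) = 78.5 m/s

78 m/s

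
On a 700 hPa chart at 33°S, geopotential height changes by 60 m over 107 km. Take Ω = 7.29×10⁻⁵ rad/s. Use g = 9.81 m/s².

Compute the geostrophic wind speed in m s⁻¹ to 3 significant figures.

69.3 m s⁻¹

Coriolis parameter at 33°S:
f = 2Ω sin φ = 2 × 7.29×10⁻⁵ × sin 33° = 7.94×10⁻⁵ s⁻¹
Height gradient: |∂Z/∂n| = 60 m / 107000 m = 5.61×10⁻⁴
On a pressure surface, geostrophic balance gives V_g = (g/f)|∂Z/∂n|:
V_g = 9.81 × 5.61×10⁻⁴ / 7.94×10⁻⁵ = 69.3 m/s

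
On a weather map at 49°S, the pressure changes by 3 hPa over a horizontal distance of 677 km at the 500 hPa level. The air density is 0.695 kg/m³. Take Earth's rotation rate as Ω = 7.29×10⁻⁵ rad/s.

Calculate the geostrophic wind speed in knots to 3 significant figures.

11.3 knots

Coriolis parameter at 49°S:
f = 2Ω sin φ = 2 × 7.29×10⁻⁵ × sin 49° = 1.10×10⁻⁴ s⁻¹
Pressure gradient: |∂P/∂n| = 300 Pa / 677000 m = 4.43×10⁻⁴ Pa/m
Geostrophic balance (pressure-gradient force = Coriolis force):
V_g = (1/(fρ)) |∂P/∂n| = 4.43×10⁻⁴ / (1.10×10⁻⁴ × 0.695) = 5.79 m/s
Converting: 5.79 m/s × 1.944 = 11.3 knots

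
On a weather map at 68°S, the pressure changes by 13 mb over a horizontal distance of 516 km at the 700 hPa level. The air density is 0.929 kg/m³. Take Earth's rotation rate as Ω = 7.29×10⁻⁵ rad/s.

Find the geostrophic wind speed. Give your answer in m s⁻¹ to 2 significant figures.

Coriolis parameter at 68°S:
f = 2Ω sin φ = 2 × 7.29×10⁻⁵ × sin 68° = 1.35×10⁻⁴ s⁻¹
Pressure gradient: |∂P/∂n| = 1300 Pa / 516000 m = 2.52×10⁻³ Pa/m
Geostrophic balance (pressure-gradient force = Coriolis force):
V_g = (1/(fρ)) |∂P/∂n| = 2.52×10⁻³ / (1.35×10⁻⁴ × 0.929) = 20.1 m/s

20 m s⁻¹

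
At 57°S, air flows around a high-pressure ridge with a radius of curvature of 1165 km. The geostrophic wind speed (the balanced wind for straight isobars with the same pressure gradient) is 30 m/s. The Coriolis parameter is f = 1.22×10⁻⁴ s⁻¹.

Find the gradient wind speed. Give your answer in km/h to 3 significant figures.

155 km/h

Around a high, pressure-gradient force acts outward with centrifugal, so Coriolis balances both:
fV = (1/ρ)|∂P/∂n| + V²/R  →  V² − fR·V + fR·V_g = 0
With fR = 1.22×10⁻⁴ × 1165×10³ m = 142 m/s:
V = [fR − √((fR)² − 4 fR V_g)]/2 = [142 − √(142² − 4×142×30)]/2 = 43 m/s
Supergeostrophic (V > V_g = 30 m/s), as expected around a high.
Converting: 43 m/s × 3.6 = 155 km/h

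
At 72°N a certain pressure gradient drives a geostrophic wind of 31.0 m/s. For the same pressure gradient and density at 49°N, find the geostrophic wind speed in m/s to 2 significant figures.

With the same pressure gradient and density, V_g ∝ 1/f ∝ 1/sin φ.
V₂ = V₁ · sin φ₁ / sin φ₂ = 31.0 × sin 72° / sin 49°
V₂ = 31.0 × 0.9511/0.7547 = 39 m/s

39 m/s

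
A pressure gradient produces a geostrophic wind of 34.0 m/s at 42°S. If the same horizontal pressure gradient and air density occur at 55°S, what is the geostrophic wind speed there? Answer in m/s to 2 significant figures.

28 m/s

With the same pressure gradient and density, V_g ∝ 1/f ∝ 1/sin φ.
V₂ = V₁ · sin φ₁ / sin φ₂ = 34.0 × sin 42° / sin 55°
V₂ = 34.0 × 0.6691/0.8192 = 28 m/s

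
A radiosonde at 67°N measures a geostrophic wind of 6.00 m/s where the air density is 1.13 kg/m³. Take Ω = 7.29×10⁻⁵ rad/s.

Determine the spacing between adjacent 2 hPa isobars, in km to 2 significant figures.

Coriolis parameter at 67°N:
f = 2Ω sin φ = 2 × 7.29×10⁻⁵ × sin 67° = 1.34×10⁻⁴ s⁻¹
Geostrophic balance rearranged: |∂P/∂n| = f ρ V_g
|∂P/∂n| = 1.34×10⁻⁴ × 1.13 × 6.00 = 9.10×10⁻⁴ Pa/m
Isobar spacing: Δn = ΔP/|∂P/∂n| = 200 Pa / 9.10×10⁻⁴ Pa/m = 219794 m ≈ 220 km

220 km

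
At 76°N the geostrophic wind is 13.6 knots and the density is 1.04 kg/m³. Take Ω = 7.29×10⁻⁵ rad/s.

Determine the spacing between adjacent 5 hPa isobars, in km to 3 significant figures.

Coriolis parameter at 76°N:
f = 2Ω sin φ = 2 × 7.29×10⁻⁵ × sin 76° = 1.41×10⁻⁴ s⁻¹
Wind speed in SI: 13.6 knots = 7.00 m/s
Geostrophic balance rearranged: |∂P/∂n| = f ρ V_g
|∂P/∂n| = 1.41×10⁻⁴ × 1.04 × 7.00 = 1.03×10⁻³ Pa/m
Isobar spacing: Δn = ΔP/|∂P/∂n| = 500 Pa / 1.03×10⁻³ Pa/m = 485733 m ≈ 486 km

486 km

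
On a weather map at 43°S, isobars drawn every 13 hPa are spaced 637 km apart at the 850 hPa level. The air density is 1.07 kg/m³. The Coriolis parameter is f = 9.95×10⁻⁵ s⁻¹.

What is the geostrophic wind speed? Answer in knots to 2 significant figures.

Pressure gradient: |∂P/∂n| = 1300 Pa / 637000 m = 2.04×10⁻³ Pa/m
Geostrophic balance (pressure-gradient force = Coriolis force):
V_g = (1/(fρ)) |∂P/∂n| = 2.04×10⁻³ / (9.95×10⁻⁵ × 1.07) = 19.2 m/s
Converting: 19.2 m/s × 1.944 = 37 knots

37 knots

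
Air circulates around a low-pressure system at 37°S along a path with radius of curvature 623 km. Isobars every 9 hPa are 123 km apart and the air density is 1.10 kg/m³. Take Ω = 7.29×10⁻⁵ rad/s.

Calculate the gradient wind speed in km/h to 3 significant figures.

Coriolis parameter at 37°S:
f = 2Ω sin φ = 2 × 7.29×10⁻⁵ × sin 37° = 8.77×10⁻⁵ s⁻¹
Pressure gradient: |∂P/∂n| = 900 Pa / 123000 m = 7.32×10⁻³ Pa/m
Geostrophic speed: V_g = |∂P/∂n|/(fρ) = 7.32×10⁻³/(8.77×10⁻⁵ × 1.10) = 75.8 m/s
Around a low, centrifugal force acts outward with Coriolis, so pressure-gradient force balances both:
(1/ρ)|∂P/∂n| = fV + V²/R  →  V² + fR·V − fR·V_g = 0
With fR = 8.77×10⁻⁵ × 623×10³ m = 54.7 m/s:
V = [−fR + √((fR)² + 4 fR V_g)]/2 = [−54.7 + √(54.7² + 4×54.7×75.8)]/2 = 42.6 m/s
Subgeostrophic (V < V_g = 75.8 m/s), as expected around a low.
Converting: 42.6 m/s × 3.6 = 153 km/h

153 km/h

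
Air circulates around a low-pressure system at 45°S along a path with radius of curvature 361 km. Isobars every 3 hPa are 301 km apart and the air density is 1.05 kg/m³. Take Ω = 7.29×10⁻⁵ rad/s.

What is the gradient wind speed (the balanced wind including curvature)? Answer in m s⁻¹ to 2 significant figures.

Coriolis parameter at 45°S:
f = 2Ω sin φ = 2 × 7.29×10⁻⁵ × sin 45° = 1.03×10⁻⁴ s⁻¹
Pressure gradient: |∂P/∂n| = 300 Pa / 301000 m = 9.97×10⁻⁴ Pa/m
Geostrophic speed: V_g = |∂P/∂n|/(fρ) = 9.97×10⁻⁴/(1.03×10⁻⁴ × 1.05) = 9.21 m/s
Around a low, centrifugal force acts outward with Coriolis, so pressure-gradient force balances both:
(1/ρ)|∂P/∂n| = fV + V²/R  →  V² + fR·V − fR·V_g = 0
With fR = 1.03×10⁻⁴ × 361×10³ m = 37.2 m/s:
V = [−fR + √((fR)² + 4 fR V_g)]/2 = [−37.2 + √(37.2² + 4×37.2×9.21)]/2 = 7.64 m/s
Subgeostrophic (V < V_g = 9.21 m/s), as expected around a low.

7.6 m s⁻¹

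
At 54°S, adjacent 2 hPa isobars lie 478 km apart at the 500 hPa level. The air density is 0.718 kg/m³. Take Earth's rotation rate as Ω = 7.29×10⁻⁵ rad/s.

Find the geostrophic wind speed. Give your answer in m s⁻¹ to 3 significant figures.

Coriolis parameter at 54°S:
f = 2Ω sin φ = 2 × 7.29×10⁻⁵ × sin 54° = 1.18×10⁻⁴ s⁻¹
Pressure gradient: |∂P/∂n| = 200 Pa / 478000 m = 4.18×10⁻⁴ Pa/m
Geostrophic balance (pressure-gradient force = Coriolis force):
V_g = (1/(fρ)) |∂P/∂n| = 4.18×10⁻⁴ / (1.18×10⁻⁴ × 0.718) = 4.94 m/s

4.94 m s⁻¹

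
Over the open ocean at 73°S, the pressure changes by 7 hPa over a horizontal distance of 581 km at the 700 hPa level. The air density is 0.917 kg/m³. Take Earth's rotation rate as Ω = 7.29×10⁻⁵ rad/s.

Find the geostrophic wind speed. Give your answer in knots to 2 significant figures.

18 knots

Coriolis parameter at 73°S:
f = 2Ω sin φ = 2 × 7.29×10⁻⁵ × sin 73° = 1.39×10⁻⁴ s⁻¹
Pressure gradient: |∂P/∂n| = 700 Pa / 581000 m = 1.20×10⁻³ Pa/m
Geostrophic balance (pressure-gradient force = Coriolis force):
V_g = (1/(fρ)) |∂P/∂n| = 1.20×10⁻³ / (1.39×10⁻⁴ × 0.917) = 9.42 m/s
Converting: 9.42 m/s × 1.944 = 18 knots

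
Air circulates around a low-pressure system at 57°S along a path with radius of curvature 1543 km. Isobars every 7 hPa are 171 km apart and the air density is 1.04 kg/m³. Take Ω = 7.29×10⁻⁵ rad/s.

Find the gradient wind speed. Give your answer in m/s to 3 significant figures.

Coriolis parameter at 57°S:
f = 2Ω sin φ = 2 × 7.29×10⁻⁵ × sin 57° = 1.22×10⁻⁴ s⁻¹
Pressure gradient: |∂P/∂n| = 700 Pa / 171000 m = 4.09×10⁻³ Pa/m
Geostrophic speed: V_g = |∂P/∂n|/(fρ) = 4.09×10⁻³/(1.22×10⁻⁴ × 1.04) = 32.2 m/s
Around a low, centrifugal force acts outward with Coriolis, so pressure-gradient force balances both:
(1/ρ)|∂P/∂n| = fV + V²/R  →  V² + fR·V − fR·V_g = 0
With fR = 1.22×10⁻⁴ × 1543×10³ m = 189 m/s:
V = [−fR + √((fR)² + 4 fR V_g)]/2 = [−189 + √(189² + 4×189×32.2)]/2 = 28 m/s
Subgeostrophic (V < V_g = 32.2 m/s), as expected around a low.

28.0 m/s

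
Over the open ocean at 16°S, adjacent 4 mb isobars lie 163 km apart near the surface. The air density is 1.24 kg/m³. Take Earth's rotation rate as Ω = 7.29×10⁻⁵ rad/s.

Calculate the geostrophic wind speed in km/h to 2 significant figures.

Coriolis parameter at 16°S:
f = 2Ω sin φ = 2 × 7.29×10⁻⁵ × sin 16° = 4.02×10⁻⁵ s⁻¹
Pressure gradient: |∂P/∂n| = 400 Pa / 163000 m = 2.45×10⁻³ Pa/m
Geostrophic balance (pressure-gradient force = Coriolis force):
V_g = (1/(fρ)) |∂P/∂n| = 2.45×10⁻³ / (4.02×10⁻⁵ × 1.24) = 49.2 m/s
Converting: 49.2 m/s × 3.6 = 180 km/h

180 km/h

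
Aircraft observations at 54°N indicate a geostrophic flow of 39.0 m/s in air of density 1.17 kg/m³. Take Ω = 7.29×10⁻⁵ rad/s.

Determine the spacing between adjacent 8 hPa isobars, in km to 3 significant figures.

149 km

Coriolis parameter at 54°N:
f = 2Ω sin φ = 2 × 7.29×10⁻⁵ × sin 54° = 1.18×10⁻⁴ s⁻¹
Geostrophic balance rearranged: |∂P/∂n| = f ρ V_g
|∂P/∂n| = 1.18×10⁻⁴ × 1.17 × 39.0 = 5.38×10⁻³ Pa/m
Isobar spacing: Δn = ΔP/|∂P/∂n| = 800 Pa / 5.38×10⁻³ Pa/m = 148636 m ≈ 149 km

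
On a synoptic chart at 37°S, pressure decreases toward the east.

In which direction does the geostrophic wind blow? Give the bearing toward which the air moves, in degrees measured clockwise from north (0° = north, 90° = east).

000°

The pressure-gradient force points toward the east (bearing 090°).
Geostrophic balance: in the Southern Hemisphere the Coriolis force deflects motion to the left, so the geostrophic wind blows 90° to the left of the pressure-gradient force (low pressure on the right).
Rotating 090° by 90° counterclockwise gives 000° — the wind blows toward the north.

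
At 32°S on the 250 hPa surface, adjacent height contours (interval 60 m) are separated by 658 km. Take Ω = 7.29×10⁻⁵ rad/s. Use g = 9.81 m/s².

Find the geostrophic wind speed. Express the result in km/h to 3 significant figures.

Coriolis parameter at 32°S:
f = 2Ω sin φ = 2 × 7.29×10⁻⁵ × sin 32° = 7.73×10⁻⁵ s⁻¹
Height gradient: |∂Z/∂n| = 60 m / 658000 m = 9.12×10⁻⁵
On a pressure surface, geostrophic balance gives V_g = (g/f)|∂Z/∂n|:
V_g = 9.81 × 9.12×10⁻⁵ / 7.73×10⁻⁵ = 11.6 m/s
Converting: 11.6 m/s × 3.6 = 41.7 km/h

41.7 km/h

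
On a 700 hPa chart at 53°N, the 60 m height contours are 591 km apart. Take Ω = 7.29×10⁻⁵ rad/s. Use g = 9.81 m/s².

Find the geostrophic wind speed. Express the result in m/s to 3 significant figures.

8.55 m/s

Coriolis parameter at 53°N:
f = 2Ω sin φ = 2 × 7.29×10⁻⁵ × sin 53° = 1.16×10⁻⁴ s⁻¹
Height gradient: |∂Z/∂n| = 60 m / 591000 m = 1.02×10⁻⁴
On a pressure surface, geostrophic balance gives V_g = (g/f)|∂Z/∂n|:
V_g = 9.81 × 1.02×10⁻⁴ / 1.16×10⁻⁴ = 8.55 m/s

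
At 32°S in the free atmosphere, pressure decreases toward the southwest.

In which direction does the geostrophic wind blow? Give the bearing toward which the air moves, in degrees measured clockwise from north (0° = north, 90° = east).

135°

The pressure-gradient force points toward the southwest (bearing 225°).
Geostrophic balance: in the Southern Hemisphere the Coriolis force deflects motion to the left, so the geostrophic wind blows 90° to the left of the pressure-gradient force (low pressure on the right).
Rotating 225° by 90° counterclockwise gives 135° — the wind blows toward the southeast.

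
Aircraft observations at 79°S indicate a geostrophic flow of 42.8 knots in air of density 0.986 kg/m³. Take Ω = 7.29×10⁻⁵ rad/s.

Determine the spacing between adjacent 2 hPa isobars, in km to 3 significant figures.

64.4 km

Coriolis parameter at 79°S:
f = 2Ω sin φ = 2 × 7.29×10⁻⁵ × sin 79° = 1.43×10⁻⁴ s⁻¹
Wind speed in SI: 42.8 knots = 22.0 m/s
Geostrophic balance rearranged: |∂P/∂n| = f ρ V_g
|∂P/∂n| = 1.43×10⁻⁴ × 0.986 × 22.0 = 3.11×10⁻³ Pa/m
Isobar spacing: Δn = ΔP/|∂P/∂n| = 200 Pa / 3.11×10⁻³ Pa/m = 64368 m ≈ 64.4 km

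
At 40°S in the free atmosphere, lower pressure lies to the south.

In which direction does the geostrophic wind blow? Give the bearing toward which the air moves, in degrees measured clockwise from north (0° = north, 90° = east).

The pressure-gradient force points toward the south (bearing 180°).
Geostrophic balance: in the Southern Hemisphere the Coriolis force deflects motion to the left, so the geostrophic wind blows 90° to the left of the pressure-gradient force (low pressure on the right).
Rotating 180° by 90° counterclockwise gives 090° — the wind blows toward the east.

090°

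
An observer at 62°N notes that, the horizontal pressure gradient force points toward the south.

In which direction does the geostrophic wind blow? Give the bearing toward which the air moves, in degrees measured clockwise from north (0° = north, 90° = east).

270°

The pressure-gradient force points toward the south (bearing 180°).
Geostrophic balance: in the Northern Hemisphere the Coriolis force deflects motion to the right, so the geostrophic wind blows 90° to the right of the pressure-gradient force (low pressure on the left).
Rotating 180° by 90° clockwise gives 270° — the wind blows toward the west.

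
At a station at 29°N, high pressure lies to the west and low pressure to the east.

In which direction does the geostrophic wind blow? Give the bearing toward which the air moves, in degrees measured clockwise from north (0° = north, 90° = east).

The pressure-gradient force points toward the east (bearing 090°).
Geostrophic balance: in the Northern Hemisphere the Coriolis force deflects motion to the right, so the geostrophic wind blows 90° to the right of the pressure-gradient force (low pressure on the left).
Rotating 090° by 90° clockwise gives 180° — the wind blows toward the south.

180°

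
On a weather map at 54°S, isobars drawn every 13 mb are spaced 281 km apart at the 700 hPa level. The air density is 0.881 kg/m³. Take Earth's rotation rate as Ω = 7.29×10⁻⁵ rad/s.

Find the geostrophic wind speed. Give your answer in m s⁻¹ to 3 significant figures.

Coriolis parameter at 54°S:
f = 2Ω sin φ = 2 × 7.29×10⁻⁵ × sin 54° = 1.18×10⁻⁴ s⁻¹
Pressure gradient: |∂P/∂n| = 1300 Pa / 281000 m = 4.63×10⁻³ Pa/m
Geostrophic balance (pressure-gradient force = Coriolis force):
V_g = (1/(fρ)) |∂P/∂n| = 4.63×10⁻³ / (1.18×10⁻⁴ × 0.881) = 44.5 m/s

44.5 m s⁻¹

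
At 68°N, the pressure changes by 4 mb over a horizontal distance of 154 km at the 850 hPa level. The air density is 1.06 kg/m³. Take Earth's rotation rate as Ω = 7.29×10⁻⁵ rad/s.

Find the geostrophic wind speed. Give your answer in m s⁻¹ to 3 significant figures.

18.1 m s⁻¹

Coriolis parameter at 68°N:
f = 2Ω sin φ = 2 × 7.29×10⁻⁵ × sin 68° = 1.35×10⁻⁴ s⁻¹
Pressure gradient: |∂P/∂n| = 400 Pa / 154000 m = 2.60×10⁻³ Pa/m
Geostrophic balance (pressure-gradient force = Coriolis force):
V_g = (1/(fρ)) |∂P/∂n| = 2.60×10⁻³ / (1.35×10⁻⁴ × 1.06) = 18.1 m/s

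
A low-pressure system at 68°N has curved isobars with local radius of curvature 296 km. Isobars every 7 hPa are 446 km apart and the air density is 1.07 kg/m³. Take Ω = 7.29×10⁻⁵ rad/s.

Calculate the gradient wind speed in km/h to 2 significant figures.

32 km/h

Coriolis parameter at 68°N:
f = 2Ω sin φ = 2 × 7.29×10⁻⁵ × sin 68° = 1.35×10⁻⁴ s⁻¹
Pressure gradient: |∂P/∂n| = 700 Pa / 446000 m = 1.57×10⁻³ Pa/m
Geostrophic speed: V_g = |∂P/∂n|/(fρ) = 1.57×10⁻³/(1.35×10⁻⁴ × 1.07) = 10.9 m/s
Around a low, centrifugal force acts outward with Coriolis, so pressure-gradient force balances both:
(1/ρ)|∂P/∂n| = fV + V²/R  →  V² + fR·V − fR·V_g = 0
With fR = 1.35×10⁻⁴ × 296×10³ m = 40.0 m/s:
V = [−fR + √((fR)² + 4 fR V_g)]/2 = [−40.0 + √(40.0² + 4×40.0×10.9)]/2 = 8.88 m/s
Subgeostrophic (V < V_g = 10.9 m/s), as expected around a low.
Converting: 8.88 m/s × 3.6 = 32 km/h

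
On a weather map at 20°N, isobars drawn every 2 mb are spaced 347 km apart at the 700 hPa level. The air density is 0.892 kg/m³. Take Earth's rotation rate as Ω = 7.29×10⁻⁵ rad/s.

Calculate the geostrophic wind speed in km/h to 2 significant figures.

Coriolis parameter at 20°N:
f = 2Ω sin φ = 2 × 7.29×10⁻⁵ × sin 20° = 4.99×10⁻⁵ s⁻¹
Pressure gradient: |∂P/∂n| = 200 Pa / 347000 m = 5.76×10⁻⁴ Pa/m
Geostrophic balance (pressure-gradient force = Coriolis force):
V_g = (1/(fρ)) |∂P/∂n| = 5.76×10⁻⁴ / (4.99×10⁻⁵ × 0.892) = 13.0 m/s
Converting: 13.0 m/s × 3.6 = 47 km/h

47 km/h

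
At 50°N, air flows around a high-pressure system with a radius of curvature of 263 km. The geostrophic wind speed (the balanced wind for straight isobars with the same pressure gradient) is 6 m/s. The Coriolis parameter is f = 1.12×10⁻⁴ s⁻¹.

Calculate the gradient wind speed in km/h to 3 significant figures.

30.2 km/h

Around a high, pressure-gradient force acts outward with centrifugal, so Coriolis balances both:
fV = (1/ρ)|∂P/∂n| + V²/R  →  V² − fR·V + fR·V_g = 0
With fR = 1.12×10⁻⁴ × 263×10³ m = 29.5 m/s:
V = [fR − √((fR)² − 4 fR V_g)]/2 = [29.5 − √(29.5² − 4×29.5×6)]/2 = 8.39 m/s
Supergeostrophic (V > V_g = 6 m/s), as expected around a high.
Converting: 8.39 m/s × 3.6 = 30.2 km/h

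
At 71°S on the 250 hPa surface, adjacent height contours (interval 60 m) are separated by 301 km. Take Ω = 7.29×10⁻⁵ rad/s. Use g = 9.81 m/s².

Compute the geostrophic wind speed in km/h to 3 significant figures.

51.1 km/h

Coriolis parameter at 71°S:
f = 2Ω sin φ = 2 × 7.29×10⁻⁵ × sin 71° = 1.38×10⁻⁴ s⁻¹
Height gradient: |∂Z/∂n| = 60 m / 301000 m = 1.99×10⁻⁴
On a pressure surface, geostrophic balance gives V_g = (g/f)|∂Z/∂n|:
V_g = 9.81 × 1.99×10⁻⁴ / 1.38×10⁻⁴ = 14.2 m/s
Converting: 14.2 m/s × 3.6 = 51.1 km/h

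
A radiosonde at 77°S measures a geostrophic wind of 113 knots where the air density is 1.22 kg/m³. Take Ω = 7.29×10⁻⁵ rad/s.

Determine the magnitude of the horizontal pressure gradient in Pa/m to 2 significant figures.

1.0×10⁻² Pa/m

Coriolis parameter at 77°S:
f = 2Ω sin φ = 2 × 7.29×10⁻⁵ × sin 77° = 1.42×10⁻⁴ s⁻¹
Wind speed in SI: 113 knots = 58.1 m/s
Geostrophic balance rearranged: |∂P/∂n| = f ρ V_g
|∂P/∂n| = 1.42×10⁻⁴ × 1.22 × 58.1 = 1.01×10⁻² Pa/m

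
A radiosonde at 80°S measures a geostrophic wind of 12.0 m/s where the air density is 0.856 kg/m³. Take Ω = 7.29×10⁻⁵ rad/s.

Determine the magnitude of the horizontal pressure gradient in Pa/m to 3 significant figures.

Coriolis parameter at 80°S:
f = 2Ω sin φ = 2 × 7.29×10⁻⁵ × sin 80° = 1.44×10⁻⁴ s⁻¹
Geostrophic balance rearranged: |∂P/∂n| = f ρ V_g
|∂P/∂n| = 1.44×10⁻⁴ × 0.856 × 12.0 = 1.47×10⁻³ Pa/m

1.47×10⁻³ Pa/m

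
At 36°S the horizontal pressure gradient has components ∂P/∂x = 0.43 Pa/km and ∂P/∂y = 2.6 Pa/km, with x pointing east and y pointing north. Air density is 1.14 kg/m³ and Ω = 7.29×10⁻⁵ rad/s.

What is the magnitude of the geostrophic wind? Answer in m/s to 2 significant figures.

Coriolis parameter at 36°S:
f = 2Ω sin φ = 2 × 7.29×10⁻⁵ × sin 36° = 8.57×10⁻⁵ s⁻¹
In the Southern Hemisphere f is negative: f = −8.57×10⁻⁵ s⁻¹.
Component geostrophic relations (x east, y north):
u_g = −(1/(fρ)) ∂P/∂y,  v_g = (1/(fρ)) ∂P/∂x
u_g = −(2.6×10⁻³)/(−8.57×10⁻⁵ × 1.14) = 26.6 m/s;  v_g = (0.43×10⁻³)/(−8.57×10⁻⁵ × 1.14) = −4.40 m/s
|V_g| = √(u_g² + v_g²) = 27.0 m/s

27 m/s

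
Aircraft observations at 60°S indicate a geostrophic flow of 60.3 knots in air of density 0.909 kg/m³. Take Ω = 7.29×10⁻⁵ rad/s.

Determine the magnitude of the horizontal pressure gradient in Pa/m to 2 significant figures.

Coriolis parameter at 60°S:
f = 2Ω sin φ = 2 × 7.29×10⁻⁵ × sin 60° = 1.26×10⁻⁴ s⁻¹
Wind speed in SI: 60.3 knots = 31.0 m/s
Geostrophic balance rearranged: |∂P/∂n| = f ρ V_g
|∂P/∂n| = 1.26×10⁻⁴ × 0.909 × 31.0 = 3.56×10⁻³ Pa/m

3.6×10⁻³ Pa/m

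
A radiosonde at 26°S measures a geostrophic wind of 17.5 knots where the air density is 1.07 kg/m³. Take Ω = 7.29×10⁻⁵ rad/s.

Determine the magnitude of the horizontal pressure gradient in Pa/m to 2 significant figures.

Coriolis parameter at 26°S:
f = 2Ω sin φ = 2 × 7.29×10⁻⁵ × sin 26° = 6.39×10⁻⁵ s⁻¹
Wind speed in SI: 17.5 knots = 9.00 m/s
Geostrophic balance rearranged: |∂P/∂n| = f ρ V_g
|∂P/∂n| = 6.39×10⁻⁵ × 1.07 × 9.00 = 6.16×10⁻⁴ Pa/m

6.2×10⁻⁴ Pa/m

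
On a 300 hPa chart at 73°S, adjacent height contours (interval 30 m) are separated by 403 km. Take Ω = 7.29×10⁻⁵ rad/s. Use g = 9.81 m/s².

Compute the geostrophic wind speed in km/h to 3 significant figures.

Coriolis parameter at 73°S:
f = 2Ω sin φ = 2 × 7.29×10⁻⁵ × sin 73° = 1.39×10⁻⁴ s⁻¹
Height gradient: |∂Z/∂n| = 30 m / 403000 m = 7.44×10⁻⁵
On a pressure surface, geostrophic balance gives V_g = (g/f)|∂Z/∂n|:
V_g = 9.81 × 7.44×10⁻⁵ / 1.39×10⁻⁴ = 5.24 m/s
Converting: 5.24 m/s × 3.6 = 18.9 km/h

18.9 km/h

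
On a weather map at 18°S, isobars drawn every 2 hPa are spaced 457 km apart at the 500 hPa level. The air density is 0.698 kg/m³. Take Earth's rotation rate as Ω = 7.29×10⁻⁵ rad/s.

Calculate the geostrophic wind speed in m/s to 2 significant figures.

14 m/s

Coriolis parameter at 18°S:
f = 2Ω sin φ = 2 × 7.29×10⁻⁵ × sin 18° = 4.51×10⁻⁵ s⁻¹
Pressure gradient: |∂P/∂n| = 200 Pa / 457000 m = 4.38×10⁻⁴ Pa/m
Geostrophic balance (pressure-gradient force = Coriolis force):
V_g = (1/(fρ)) |∂P/∂n| = 4.38×10⁻⁴ / (4.51×10⁻⁵ × 0.698) = 13.9 m/s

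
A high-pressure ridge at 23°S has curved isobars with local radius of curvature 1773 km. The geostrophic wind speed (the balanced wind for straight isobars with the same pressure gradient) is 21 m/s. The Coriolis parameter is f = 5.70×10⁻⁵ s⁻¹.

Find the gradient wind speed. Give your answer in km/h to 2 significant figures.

110 km/h

Around a high, pressure-gradient force acts outward with centrifugal, so Coriolis balances both:
fV = (1/ρ)|∂P/∂n| + V²/R  →  V² − fR·V + fR·V_g = 0
With fR = 5.70×10⁻⁵ × 1773×10³ m = 101 m/s:
V = [fR − √((fR)² − 4 fR V_g)]/2 = [101 − √(101² − 4×101×21)]/2 = 29.8 m/s
Supergeostrophic (V > V_g = 21 m/s), as expected around a high.
Converting: 29.8 m/s × 3.6 = 110 km/h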